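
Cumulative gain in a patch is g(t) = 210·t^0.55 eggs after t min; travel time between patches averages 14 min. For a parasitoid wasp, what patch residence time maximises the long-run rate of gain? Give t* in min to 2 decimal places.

17.11 min

By the marginal value theorem, leave when the instantaneous gain rate g'(t) equals the habitat-wide average g(t)/(T + t).
g'(t) = 0.55·210·t^-0.45. Setting 0.55·210·t^-0.45 = 210·t^0.55/(14+t) gives 0.55(14+t) = t, so 0.45·t = 0.55×14.
t* = 0.55×14/0.45 = 17.11 min.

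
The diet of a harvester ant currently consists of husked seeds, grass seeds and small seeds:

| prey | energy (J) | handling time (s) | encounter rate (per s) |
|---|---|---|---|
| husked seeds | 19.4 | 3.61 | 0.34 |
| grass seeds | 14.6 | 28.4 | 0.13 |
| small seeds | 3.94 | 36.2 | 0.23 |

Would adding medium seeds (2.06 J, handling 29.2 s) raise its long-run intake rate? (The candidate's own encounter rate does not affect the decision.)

Current rate: (0.34×19.4 + 0.13×14.6 + 0.23×3.94)/(1 + 0.34×3.61 + 0.13×28.4 + 0.23×36.2) = 0.6599 J/s.
Profitability of medium seeds: 2.06/29.2 = 0.07055 J/s.
0.07055 < 0.6599, so adding medium seeds would lower the average — exclude it.

No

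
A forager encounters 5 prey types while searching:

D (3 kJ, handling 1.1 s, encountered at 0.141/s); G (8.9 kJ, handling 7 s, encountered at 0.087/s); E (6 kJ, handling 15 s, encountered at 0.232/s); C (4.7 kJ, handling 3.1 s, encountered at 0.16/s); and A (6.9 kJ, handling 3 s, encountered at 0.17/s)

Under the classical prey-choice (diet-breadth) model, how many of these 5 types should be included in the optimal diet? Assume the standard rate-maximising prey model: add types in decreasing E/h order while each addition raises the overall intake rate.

4

E/h in descending order: D 2.73, A 2.3, C 1.52, G 1.27, E 0.4 kJ/s. The optimal diet is the largest prefix of this list for which every included type satisfies E_i/h_i > R on the types above it.
Rate on top 1: 0.3662. A: 2.3 > 0.3662 → include.
Rate on top 2: 0.9585. C: 1.52 > 0.9585 → include.
Rate on top 3: 1.086. G: 1.27 > 1.086 → include.
Rate on top 4: 1.127. E: 0.4 < 1.127 → exclude; stop.
Optimal diet: D, A, C, G — 4 of 5 types.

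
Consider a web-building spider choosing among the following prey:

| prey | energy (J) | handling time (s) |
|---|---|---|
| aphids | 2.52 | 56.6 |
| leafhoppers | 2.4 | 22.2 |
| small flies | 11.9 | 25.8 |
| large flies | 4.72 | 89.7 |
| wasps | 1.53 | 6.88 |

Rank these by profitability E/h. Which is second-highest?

wasps

In descending order of E/h:
small flies: 11.9/25.8 = 0.461 J/s
wasps: 1.53/6.88 = 0.222 J/s
leafhoppers: 2.4/22.2 = 0.108 J/s
large flies: 4.72/89.7 = 0.0526 J/s
aphids: 2.52/56.6 = 0.0445 J/s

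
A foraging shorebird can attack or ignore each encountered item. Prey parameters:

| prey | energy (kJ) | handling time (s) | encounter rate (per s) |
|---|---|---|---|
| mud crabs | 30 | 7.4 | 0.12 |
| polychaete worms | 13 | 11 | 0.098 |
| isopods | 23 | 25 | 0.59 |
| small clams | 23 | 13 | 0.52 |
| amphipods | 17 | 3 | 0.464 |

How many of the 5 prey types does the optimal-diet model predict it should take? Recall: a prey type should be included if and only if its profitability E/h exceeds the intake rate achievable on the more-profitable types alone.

E/h in descending order: amphipods 5.67, mud crabs 4.05, small clams 1.77, polychaete worms 1.18, isopods 0.92 kJ/s. The optimal diet is the largest prefix of this list for which every included type satisfies E_i/h_i > R on the types above it.
Rate on top 1: 3.298. mud crabs: 4.05 > 3.298 → include.
Rate on top 2: 3.502. small clams: 1.77 < 3.502 → exclude; stop.
Optimal diet: amphipods, mud crabs — 2 of 5 types.

2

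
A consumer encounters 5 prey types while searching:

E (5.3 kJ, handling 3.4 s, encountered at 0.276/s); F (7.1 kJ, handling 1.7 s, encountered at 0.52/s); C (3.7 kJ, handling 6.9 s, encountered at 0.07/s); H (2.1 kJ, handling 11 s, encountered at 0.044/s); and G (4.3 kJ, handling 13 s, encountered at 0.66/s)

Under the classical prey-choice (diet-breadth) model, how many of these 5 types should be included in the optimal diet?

E/h in descending order: F 4.18, E 1.56, C 0.536, G 0.331, H 0.191 kJ/s. The optimal diet is the largest prefix of this list for which every included type satisfies E_i/h_i > R on the types above it.
Rate on top 1: 1.96. E: 1.56 < 1.96 → exclude; stop.
Optimal diet: F — 1 of 5 types.

1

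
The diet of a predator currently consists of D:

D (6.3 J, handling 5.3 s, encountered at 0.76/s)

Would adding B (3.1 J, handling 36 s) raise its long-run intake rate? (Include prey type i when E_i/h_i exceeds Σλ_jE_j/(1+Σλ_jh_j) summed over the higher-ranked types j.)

On D alone, R = ΣλE/(1+Σλh) = 4.788/5.028 = 0.9523 J/s.
Profitability of B: 3.1/36 = 0.08611 J/s.
Since 0.08611 < R, time spent handling B is better spent searching.

No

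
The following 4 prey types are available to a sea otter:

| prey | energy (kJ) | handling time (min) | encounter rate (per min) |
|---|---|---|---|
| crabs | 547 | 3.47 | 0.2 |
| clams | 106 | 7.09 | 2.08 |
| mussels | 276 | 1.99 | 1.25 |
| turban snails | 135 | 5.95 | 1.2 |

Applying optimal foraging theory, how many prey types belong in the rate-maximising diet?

Profitabilities (E/h, kJ/min): crabs 158, mussels 139, turban snails 22.7, clams 15. Add prey in this order while the next type's profitability exceeds the intake rate on those already taken.
Rate on top 1: 64.58. mussels: 139 > 64.58 → include.
Rate on top 2: 108.7. turban snails: 22.7 < 108.7 → exclude; stop.
Optimal diet: crabs, mussels — 2 of 4 types.

2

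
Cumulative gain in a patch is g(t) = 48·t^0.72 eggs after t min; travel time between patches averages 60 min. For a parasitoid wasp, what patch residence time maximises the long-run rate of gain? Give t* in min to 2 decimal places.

154.29 min

Optimal t* satisfies g'(t*) = g(t*)/(T + t*).
g'(t) = 0.72·48·t^-0.28. Setting 0.72·48·t^-0.28 = 48·t^0.72/(60+t) gives 0.72(60+t) = t, so 0.28·t = 0.72×60.
t* = 0.72×60/0.28 = 154.3 min.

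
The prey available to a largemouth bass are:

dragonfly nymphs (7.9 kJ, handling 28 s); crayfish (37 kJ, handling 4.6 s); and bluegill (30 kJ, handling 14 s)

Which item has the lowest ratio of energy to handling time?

Profitability E/h (kJ/s): dragonfly nymphs = 7.9/28 = 0.282, crayfish = 37/4.6 = 8.04, bluegill = 30/14 = 2.14.
Ranked: crayfish > bluegill > dragonfly nymphs.

dragonfly nymphs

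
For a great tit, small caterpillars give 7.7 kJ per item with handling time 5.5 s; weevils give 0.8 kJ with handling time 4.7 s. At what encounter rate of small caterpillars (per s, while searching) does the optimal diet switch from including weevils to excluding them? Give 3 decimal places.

0.025 per s

Drop weevils once their profitability E₂/h₂ falls below the rate achievable on small caterpillars alone: E₂/h₂ = λE₁/(1 + λh₁).
Solve for λ: λE₁h₂ = E₂(1 + λh₁) → λ(E₁h₂ − E₂h₁) = E₂ → λ = E₂/(E₁h₂ − E₂h₁).
λ = 0.8/(7.7×4.7 − 0.8×5.5) = 0.8/31.79 = 0.02517 per s.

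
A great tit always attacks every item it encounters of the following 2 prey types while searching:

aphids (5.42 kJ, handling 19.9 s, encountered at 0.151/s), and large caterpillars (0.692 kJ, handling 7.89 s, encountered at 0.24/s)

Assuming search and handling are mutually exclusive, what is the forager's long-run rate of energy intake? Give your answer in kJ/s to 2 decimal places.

0.17 kJ/s

Energy encountered per unit search time: 0.151×5.42 + 0.24×0.692 = 0.9845 kJ/s.
Handling time per unit search time: 0.151×19.9 + 0.24×7.89 = 4.898.
Rate = 0.9845/(1 + 4.898) = 0.1669 kJ/s.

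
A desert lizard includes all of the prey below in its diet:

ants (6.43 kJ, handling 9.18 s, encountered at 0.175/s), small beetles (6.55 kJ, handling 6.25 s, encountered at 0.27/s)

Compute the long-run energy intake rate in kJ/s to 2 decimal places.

R = (0.175×6.43 + 0.27×6.55) / (1 + 0.175×9.18 + 0.27×6.25) = 2.894/4.294 = 0.6739 kJ/s.

0.67 kJ/s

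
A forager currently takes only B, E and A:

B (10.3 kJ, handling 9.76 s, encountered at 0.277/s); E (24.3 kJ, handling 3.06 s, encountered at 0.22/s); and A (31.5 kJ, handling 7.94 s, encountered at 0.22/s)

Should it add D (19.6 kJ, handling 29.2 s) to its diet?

On B, E and A alone, R = ΣλE/(1+Σλh) = 15.13/6.124 = 2.471 kJ/s.
D: E/h = 19.6/29.2 = 0.6712 kJ/s.
0.6712 < 2.471, so adding D would lower the average — exclude it.

No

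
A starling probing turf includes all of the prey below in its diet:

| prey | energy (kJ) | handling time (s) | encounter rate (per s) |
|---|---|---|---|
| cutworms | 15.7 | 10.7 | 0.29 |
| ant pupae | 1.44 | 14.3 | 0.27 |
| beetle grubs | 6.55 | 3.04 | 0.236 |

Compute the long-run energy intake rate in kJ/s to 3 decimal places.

0.747 kJ/s

R = Σλ_iE_i / (1 + Σλ_ih_i)
Numerator: 0.29×15.7 + 0.27×1.44 + 0.236×6.55 = 6.488
Denominator: 1 + 0.29×10.7 + 0.27×14.3 + 0.236×3.04 = 8.681
R = 6.488/8.681 = 0.7473 kJ/s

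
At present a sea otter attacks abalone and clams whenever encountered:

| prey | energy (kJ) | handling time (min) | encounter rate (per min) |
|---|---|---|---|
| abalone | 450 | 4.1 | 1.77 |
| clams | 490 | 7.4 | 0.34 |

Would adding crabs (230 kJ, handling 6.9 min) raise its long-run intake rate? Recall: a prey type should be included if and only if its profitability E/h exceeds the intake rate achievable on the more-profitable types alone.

Intake rate on the current diet: R = (1.77×450 + 0.34×490) / (1 + 1.77×4.1 + 0.34×7.4) = 963.1/10.77 = 89.4 kJ/min.
Profitability of crabs: 230/6.9 = 33.33 kJ/min.
Since 33.33 < R, time spent handling crabs is better spent searching.

No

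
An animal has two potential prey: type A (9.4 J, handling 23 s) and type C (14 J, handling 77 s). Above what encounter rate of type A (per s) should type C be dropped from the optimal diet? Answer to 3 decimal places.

At the threshold, the rate on type A alone equals the profitability of type C: λ·9.4/(1 + λ·23) = 14/77 = 0.1818.
Rearranging, λ(9.4 − 0.1818×23) = 0.1818, so λ = 0.1818/5.218 = 0.03484 per s.

0.035 per s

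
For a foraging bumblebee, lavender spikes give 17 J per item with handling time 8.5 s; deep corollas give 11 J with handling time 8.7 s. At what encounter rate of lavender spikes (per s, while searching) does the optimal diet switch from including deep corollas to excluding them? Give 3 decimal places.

0.202 per s

Drop deep corollas once their profitability E₂/h₂ falls below the rate achievable on lavender spikes alone: E₂/h₂ = λE₁/(1 + λh₁).
Solve for λ: λE₁h₂ = E₂(1 + λh₁) → λ(E₁h₂ − E₂h₁) = E₂ → λ = E₂/(E₁h₂ − E₂h₁).
λ = 11/(17×8.7 − 11×8.5) = 11/54.4 = 0.2022 per s.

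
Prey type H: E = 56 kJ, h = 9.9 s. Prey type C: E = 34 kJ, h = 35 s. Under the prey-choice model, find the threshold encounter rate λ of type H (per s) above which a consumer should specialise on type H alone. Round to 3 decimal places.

The zero-one rule: include type C iff E₂/h₂ > λE₁/(1+λh₁). Equality gives the switch point.
λE₁h₂ = E₂ + λE₂h₁ ⇒ λ = E₂/(E₁h₂ − E₂h₁) = 34/(1960 − 336.6) = 0.02094 per s.

0.021 per s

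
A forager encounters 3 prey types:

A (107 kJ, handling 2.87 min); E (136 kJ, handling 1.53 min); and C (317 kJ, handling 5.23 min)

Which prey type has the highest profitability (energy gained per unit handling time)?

E

Profitability E/h (kJ/min): A = 107/2.87 = 37.3, E = 136/1.53 = 88.9, C = 317/5.23 = 60.6.
Ranked: E > C > A.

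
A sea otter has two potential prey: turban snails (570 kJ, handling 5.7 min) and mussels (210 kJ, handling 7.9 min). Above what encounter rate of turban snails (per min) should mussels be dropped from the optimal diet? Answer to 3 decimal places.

Drop mussels once their profitability E₂/h₂ falls below the rate achievable on turban snails alone: E₂/h₂ = λE₁/(1 + λh₁).
Solve for λ: λE₁h₂ = E₂(1 + λh₁) → λ(E₁h₂ − E₂h₁) = E₂ → λ = E₂/(E₁h₂ − E₂h₁).
λ = 210/(570×7.9 − 210×5.7) = 210/3306 = 0.06352 per min.

0.064 per min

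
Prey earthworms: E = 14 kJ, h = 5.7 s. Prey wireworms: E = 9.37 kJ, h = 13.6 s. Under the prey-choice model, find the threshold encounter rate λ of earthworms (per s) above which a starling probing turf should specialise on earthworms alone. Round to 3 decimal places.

0.068 per s

Drop wireworms once their profitability E₂/h₂ falls below the rate achievable on earthworms alone: E₂/h₂ = λE₁/(1 + λh₁).
Solve for λ: λE₁h₂ = E₂(1 + λh₁) → λ(E₁h₂ − E₂h₁) = E₂ → λ = E₂/(E₁h₂ − E₂h₁).
λ = 9.37/(14×13.6 − 9.37×5.7) = 9.37/137 = 0.0684 per s.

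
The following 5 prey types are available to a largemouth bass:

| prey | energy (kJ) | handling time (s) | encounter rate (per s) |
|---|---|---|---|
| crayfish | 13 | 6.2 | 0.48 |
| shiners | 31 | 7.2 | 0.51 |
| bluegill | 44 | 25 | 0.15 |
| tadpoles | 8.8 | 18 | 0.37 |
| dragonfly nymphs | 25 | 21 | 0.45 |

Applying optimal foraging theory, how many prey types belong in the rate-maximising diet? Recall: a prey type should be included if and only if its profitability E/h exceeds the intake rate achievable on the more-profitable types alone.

1

E/h in descending order: shiners 4.31, crayfish 2.1, bluegill 1.76, dragonfly nymphs 1.19, tadpoles 0.489 kJ/s. The optimal diet is the largest prefix of this list for which every included type satisfies E_i/h_i > R on the types above it.
Rate on top 1: 3.384. crayfish: 2.1 < 3.384 → exclude; stop.
Optimal diet: shiners — 1 of 5 types.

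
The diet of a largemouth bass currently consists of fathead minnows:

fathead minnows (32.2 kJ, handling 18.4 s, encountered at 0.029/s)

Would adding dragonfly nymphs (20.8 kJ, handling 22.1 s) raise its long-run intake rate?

Current rate: (0.029×32.2)/(1 + 0.029×18.4) = 0.6089 kJ/s.
dragonfly nymphs: E/h = 20.8/22.1 = 0.9412 kJ/s.
Since 0.9412 > R, including dragonfly nymphs increases the long-run rate.

Yes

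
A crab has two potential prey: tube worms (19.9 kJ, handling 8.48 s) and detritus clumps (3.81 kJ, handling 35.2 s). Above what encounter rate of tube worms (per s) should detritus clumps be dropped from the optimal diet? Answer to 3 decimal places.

At the threshold, the rate on tube worms alone equals the profitability of detritus clumps: λ·19.9/(1 + λ·8.48) = 3.81/35.2 = 0.1082.
Rearranging, λ(19.9 − 0.1082×8.48) = 0.1082, so λ = 0.1082/18.98 = 0.005702 per s.

0.006 per s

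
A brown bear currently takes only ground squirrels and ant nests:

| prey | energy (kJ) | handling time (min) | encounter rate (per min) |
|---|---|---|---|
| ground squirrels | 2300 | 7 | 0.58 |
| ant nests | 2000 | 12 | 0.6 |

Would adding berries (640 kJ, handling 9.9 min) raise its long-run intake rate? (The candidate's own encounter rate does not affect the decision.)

No

On ground squirrels and ant nests alone, R = ΣλE/(1+Σλh) = 2534/12.26 = 206.7 kJ/min.
Profitability of berries: 640/9.9 = 64.65 kJ/min.
64.65 < 206.7, so adding berries would lower the average — exclude it.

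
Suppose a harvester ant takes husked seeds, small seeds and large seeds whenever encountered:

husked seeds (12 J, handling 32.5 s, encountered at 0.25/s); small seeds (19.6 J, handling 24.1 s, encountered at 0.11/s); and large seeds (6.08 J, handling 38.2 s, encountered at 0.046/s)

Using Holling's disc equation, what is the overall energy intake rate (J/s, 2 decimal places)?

R = Σλ_iE_i / (1 + Σλ_ih_i)
Numerator: 0.25×12 + 0.11×19.6 + 0.046×6.08 = 5.436
Denominator: 1 + 0.25×32.5 + 0.11×24.1 + 0.046×38.2 = 13.53
R = 5.436/13.53 = 0.4017 J/s

0.40 J/s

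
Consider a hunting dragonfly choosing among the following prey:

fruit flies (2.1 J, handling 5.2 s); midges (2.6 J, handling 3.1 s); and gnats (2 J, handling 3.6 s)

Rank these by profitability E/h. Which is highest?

midges

In descending order of E/h:
midges: 2.6/3.1 = 0.839 J/s
gnats: 2/3.6 = 0.556 J/s
fruit flies: 2.1/5.2 = 0.404 J/s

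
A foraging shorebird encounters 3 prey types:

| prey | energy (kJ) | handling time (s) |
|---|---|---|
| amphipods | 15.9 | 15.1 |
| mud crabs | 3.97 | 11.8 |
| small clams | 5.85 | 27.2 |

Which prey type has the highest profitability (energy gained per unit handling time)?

amphipods

Profitability E/h (kJ/s): amphipods = 15.9/15.1 = 1.05, mud crabs = 3.97/11.8 = 0.336, small clams = 5.85/27.2 = 0.215.
Ranked: amphipods > mud crabs > small clams.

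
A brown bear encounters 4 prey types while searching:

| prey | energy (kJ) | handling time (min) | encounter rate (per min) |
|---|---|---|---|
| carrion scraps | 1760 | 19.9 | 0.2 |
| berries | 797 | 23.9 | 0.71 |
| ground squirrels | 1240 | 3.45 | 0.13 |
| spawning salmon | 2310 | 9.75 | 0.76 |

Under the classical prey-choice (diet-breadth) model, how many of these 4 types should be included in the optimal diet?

Profitabilities (E/h, kJ/min): ground squirrels 359, spawning salmon 237, carrion scraps 88.4, berries 33.3. Add prey in this order while the next type's profitability exceeds the intake rate on those already taken.
Rate on top 1: 111.3. spawning salmon: 237 > 111.3 → include.
Rate on top 2: 216.4. carrion scraps: 88.4 < 216.4 → exclude; stop.
Optimal diet: ground squirrels, spawning salmon — 2 of 4 types.

2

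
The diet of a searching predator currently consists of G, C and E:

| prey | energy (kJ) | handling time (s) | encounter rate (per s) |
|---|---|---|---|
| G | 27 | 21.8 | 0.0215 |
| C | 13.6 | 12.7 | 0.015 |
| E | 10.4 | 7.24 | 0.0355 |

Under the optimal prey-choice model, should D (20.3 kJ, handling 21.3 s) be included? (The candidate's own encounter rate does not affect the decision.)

Yes

Current rate: (0.0215×27 + 0.015×13.6 + 0.0355×10.4)/(1 + 0.0215×21.8 + 0.015×12.7 + 0.0355×7.24) = 0.6021 kJ/s.
Profitability of D: 20.3/21.3 = 0.9531 kJ/s.
Since 0.9531 > R, including D increases the long-run rate.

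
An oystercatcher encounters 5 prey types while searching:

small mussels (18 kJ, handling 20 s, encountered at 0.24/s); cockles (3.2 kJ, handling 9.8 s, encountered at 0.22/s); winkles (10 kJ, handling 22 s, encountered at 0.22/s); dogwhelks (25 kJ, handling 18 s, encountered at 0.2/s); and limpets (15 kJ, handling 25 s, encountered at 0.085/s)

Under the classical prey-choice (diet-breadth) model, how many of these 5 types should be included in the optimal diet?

1

Rank by E/h (kJ/s): dogwhelks 1.39, small mussels 0.9, limpets 0.6, winkles 0.455, cockles 0.327. Include each in turn until the next type's E/h falls below the running intake rate.
Rate on top 1: 1.087. small mussels: 0.9 < 1.087 → exclude; stop.
Optimal diet: dogwhelks — 1 of 5 types.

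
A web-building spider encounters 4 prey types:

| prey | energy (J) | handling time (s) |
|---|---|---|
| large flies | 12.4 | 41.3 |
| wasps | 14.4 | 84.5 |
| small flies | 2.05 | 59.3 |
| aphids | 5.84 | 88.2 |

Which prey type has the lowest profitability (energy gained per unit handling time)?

small flies

In descending order of E/h:
large flies: 12.4/41.3 = 0.3 J/s
wasps: 14.4/84.5 = 0.17 J/s
aphids: 5.84/88.2 = 0.0662 J/s
small flies: 2.05/59.3 = 0.0346 J/s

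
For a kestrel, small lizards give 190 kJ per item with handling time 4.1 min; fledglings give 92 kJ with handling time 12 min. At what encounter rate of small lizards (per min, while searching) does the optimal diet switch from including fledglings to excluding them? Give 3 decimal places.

Drop fledglings once their profitability E₂/h₂ falls below the rate achievable on small lizards alone: E₂/h₂ = λE₁/(1 + λh₁).
Solve for λ: λE₁h₂ = E₂(1 + λh₁) → λ(E₁h₂ − E₂h₁) = E₂ → λ = E₂/(E₁h₂ − E₂h₁).
λ = 92/(190×12 − 92×4.1) = 92/1903 = 0.04835 per min.

0.048 per min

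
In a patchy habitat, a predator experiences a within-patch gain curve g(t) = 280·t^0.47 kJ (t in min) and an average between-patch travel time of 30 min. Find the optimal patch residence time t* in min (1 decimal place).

Maximise g(t)/(T+t): set derivative to zero → g'(t)(T+t) = g(t).
g'(t) = 0.47·280·t^-0.53. Setting 0.47·280·t^-0.53 = 280·t^0.47/(30+t) gives 0.47(30+t) = t, so 0.53·t = 0.47×30.
t* = 0.47×30/0.53 = 26.6 min.

26.6 min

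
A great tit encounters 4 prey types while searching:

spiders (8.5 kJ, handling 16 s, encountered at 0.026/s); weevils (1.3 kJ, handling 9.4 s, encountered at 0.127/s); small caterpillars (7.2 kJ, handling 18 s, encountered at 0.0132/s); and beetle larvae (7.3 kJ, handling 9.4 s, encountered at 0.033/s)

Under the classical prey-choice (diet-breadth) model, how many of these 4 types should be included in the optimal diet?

Profitabilities (E/h, kJ/s): beetle larvae 0.777, spiders 0.531, small caterpillars 0.4, weevils 0.138. Add prey in this order while the next type's profitability exceeds the intake rate on those already taken.
Rate on top 1: 0.1839. spiders: 0.531 > 0.1839 → include.
Rate on top 2: 0.2676. small caterpillars: 0.4 > 0.2676 → include.
Rate on top 3: 0.2836. weevils: 0.138 < 0.2836 → exclude; stop.
Optimal diet: beetle larvae, spiders, small caterpillars — 3 of 4 types.

3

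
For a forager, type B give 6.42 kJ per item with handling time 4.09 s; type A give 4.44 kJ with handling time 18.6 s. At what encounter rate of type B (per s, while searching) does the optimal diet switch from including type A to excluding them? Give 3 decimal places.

Drop type A once their profitability E₂/h₂ falls below the rate achievable on type B alone: E₂/h₂ = λE₁/(1 + λh₁).
Solve for λ: λE₁h₂ = E₂(1 + λh₁) → λ(E₁h₂ − E₂h₁) = E₂ → λ = E₂/(E₁h₂ − E₂h₁).
λ = 4.44/(6.42×18.6 − 4.44×4.09) = 4.44/101.3 = 0.04385 per s.

0.044 per s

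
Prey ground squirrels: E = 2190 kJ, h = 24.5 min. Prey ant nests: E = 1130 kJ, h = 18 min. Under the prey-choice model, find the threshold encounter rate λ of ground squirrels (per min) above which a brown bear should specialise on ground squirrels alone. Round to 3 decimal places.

The zero-one rule: include ant nests iff E₂/h₂ > λE₁/(1+λh₁). Equality gives the switch point.
λE₁h₂ = E₂ + λE₂h₁ ⇒ λ = E₂/(E₁h₂ − E₂h₁) = 1130/(3.942e+04 − 2.768e+04) = 0.09629 per min.

0.096 per min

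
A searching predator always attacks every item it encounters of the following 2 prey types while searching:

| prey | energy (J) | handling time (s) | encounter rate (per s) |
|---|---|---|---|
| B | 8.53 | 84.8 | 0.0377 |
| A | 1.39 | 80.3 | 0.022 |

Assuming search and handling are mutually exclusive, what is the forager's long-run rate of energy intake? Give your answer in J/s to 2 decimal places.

0.06 J/s

R = Σλ_iE_i / (1 + Σλ_ih_i)
Numerator: 0.0377×8.53 + 0.022×1.39 = 0.3522
Denominator: 1 + 0.0377×84.8 + 0.022×80.3 = 5.964
R = 0.3522/5.964 = 0.05905 J/s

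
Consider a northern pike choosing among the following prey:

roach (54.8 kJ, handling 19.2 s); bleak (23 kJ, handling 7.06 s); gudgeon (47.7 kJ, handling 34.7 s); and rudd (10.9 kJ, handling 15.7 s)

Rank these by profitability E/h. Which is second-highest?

In descending order of E/h:
bleak: 23/7.06 = 3.26 kJ/s
roach: 54.8/19.2 = 2.85 kJ/s
gudgeon: 47.7/34.7 = 1.37 kJ/s
rudd: 10.9/15.7 = 0.694 kJ/s

roach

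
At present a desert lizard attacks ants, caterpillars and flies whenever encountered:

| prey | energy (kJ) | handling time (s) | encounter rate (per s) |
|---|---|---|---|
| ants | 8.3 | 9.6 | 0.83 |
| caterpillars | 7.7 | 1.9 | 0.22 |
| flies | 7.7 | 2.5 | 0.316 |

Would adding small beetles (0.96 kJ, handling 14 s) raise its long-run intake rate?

Intake rate on the current diet: R = (0.83×8.3 + 0.22×7.7 + 0.316×7.7) / (1 + 0.83×9.6 + 0.22×1.9 + 0.316×2.5) = 11.02/10.18 = 1.083 kJ/s.
small beetles: E/h = 0.96/14 = 0.06857 kJ/s.
Since 0.06857 < R, time spent handling small beetles is better spent searching.

No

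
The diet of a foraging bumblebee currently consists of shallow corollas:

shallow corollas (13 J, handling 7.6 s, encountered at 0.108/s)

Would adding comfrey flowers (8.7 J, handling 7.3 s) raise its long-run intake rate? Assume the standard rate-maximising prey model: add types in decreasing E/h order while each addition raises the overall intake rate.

Current rate: (0.108×13)/(1 + 0.108×7.6) = 0.7711 J/s.
comfrey flowers: E/h = 8.7/7.3 = 1.192 J/s.
1.192 > 0.7711, so adding comfrey flowers raises the average — include it.

Yes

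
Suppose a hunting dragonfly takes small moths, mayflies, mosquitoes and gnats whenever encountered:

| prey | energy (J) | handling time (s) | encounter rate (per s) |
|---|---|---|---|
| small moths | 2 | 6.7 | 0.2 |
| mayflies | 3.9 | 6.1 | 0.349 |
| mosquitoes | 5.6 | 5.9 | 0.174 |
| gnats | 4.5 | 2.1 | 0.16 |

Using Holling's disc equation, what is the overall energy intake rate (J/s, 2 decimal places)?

R = Σλ_iE_i / (1 + Σλ_ih_i)
Numerator: 0.2×2 + 0.349×3.9 + 0.174×5.6 + 0.16×4.5 = 3.455
Denominator: 1 + 0.2×6.7 + 0.349×6.1 + 0.174×5.9 + 0.16×2.1 = 5.832
R = 3.455/5.832 = 0.5926 J/s

0.59 J/s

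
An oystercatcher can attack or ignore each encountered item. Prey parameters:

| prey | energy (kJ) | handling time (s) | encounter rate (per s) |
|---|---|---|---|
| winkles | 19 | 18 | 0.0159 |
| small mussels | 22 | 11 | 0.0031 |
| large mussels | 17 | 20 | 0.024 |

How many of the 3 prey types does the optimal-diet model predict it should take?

3

Profitabilities (E/h, kJ/s): small mussels 2, winkles 1.06, large mussels 0.85. Add prey in this order while the next type's profitability exceeds the intake rate on those already taken.
Rate on top 1: 0.06595. winkles: 1.06 > 0.06595 → include.
Rate on top 2: 0.2805. large mussels: 0.85 > 0.2805 → include.
Optimal diet: small mussels, winkles, large mussels — 3 of 3 types.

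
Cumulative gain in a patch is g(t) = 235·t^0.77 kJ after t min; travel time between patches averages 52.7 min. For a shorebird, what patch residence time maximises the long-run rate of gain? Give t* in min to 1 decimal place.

Maximise g(t)/(T+t): set derivative to zero → g'(t)(T+t) = g(t).
g'(t) = 0.77·235·t^-0.23. Setting 0.77·235·t^-0.23 = 235·t^0.77/(52.7+t) gives 0.77(52.7+t) = t, so 0.23·t = 0.77×52.7.
t* = 0.77×52.7/0.23 = 176.4 min.

176.4 min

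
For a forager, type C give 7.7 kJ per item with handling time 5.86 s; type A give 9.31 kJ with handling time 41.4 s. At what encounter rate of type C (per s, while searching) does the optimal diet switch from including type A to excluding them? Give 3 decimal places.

0.035 per s

Drop type A once their profitability E₂/h₂ falls below the rate achievable on type C alone: E₂/h₂ = λE₁/(1 + λh₁).
Solve for λ: λE₁h₂ = E₂(1 + λh₁) → λ(E₁h₂ − E₂h₁) = E₂ → λ = E₂/(E₁h₂ − E₂h₁).
λ = 9.31/(7.7×41.4 − 9.31×5.86) = 9.31/264.2 = 0.03524 per s.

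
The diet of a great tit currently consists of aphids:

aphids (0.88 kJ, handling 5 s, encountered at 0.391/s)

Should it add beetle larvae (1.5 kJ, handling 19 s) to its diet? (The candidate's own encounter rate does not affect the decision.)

No

On aphids alone, R = ΣλE/(1+Σλh) = 0.3441/2.955 = 0.1164 kJ/s.
Profitability of beetle larvae: 1.5/19 = 0.07895 kJ/s.
Since 0.07895 < R, time spent handling beetle larvae is better spent searching.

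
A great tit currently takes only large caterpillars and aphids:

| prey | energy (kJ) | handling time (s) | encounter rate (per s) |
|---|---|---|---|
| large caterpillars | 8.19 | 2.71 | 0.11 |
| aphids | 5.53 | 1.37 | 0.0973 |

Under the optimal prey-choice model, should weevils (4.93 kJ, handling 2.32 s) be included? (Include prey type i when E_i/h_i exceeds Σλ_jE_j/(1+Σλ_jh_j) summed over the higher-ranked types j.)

Yes

On large caterpillars and aphids alone, R = ΣλE/(1+Σλh) = 1.439/1.431 = 1.005 kJ/s.
Profitability of weevils: 4.93/2.32 = 2.125 kJ/s.
2.125 > 1.005, so adding weevils raises the average — include it.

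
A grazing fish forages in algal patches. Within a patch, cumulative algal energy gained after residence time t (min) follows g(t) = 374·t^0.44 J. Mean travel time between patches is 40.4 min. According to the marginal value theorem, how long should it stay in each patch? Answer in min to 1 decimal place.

Maximise g(t)/(T+t): set derivative to zero → g'(t)(T+t) = g(t).
g'(t) = 0.44·374·t^-0.56. Setting 0.44·374·t^-0.56 = 374·t^0.44/(40.4+t) gives 0.44(40.4+t) = t, so 0.56·t = 0.44×40.4.
t* = 0.44×40.4/0.56 = 31.74 min.

31.7 min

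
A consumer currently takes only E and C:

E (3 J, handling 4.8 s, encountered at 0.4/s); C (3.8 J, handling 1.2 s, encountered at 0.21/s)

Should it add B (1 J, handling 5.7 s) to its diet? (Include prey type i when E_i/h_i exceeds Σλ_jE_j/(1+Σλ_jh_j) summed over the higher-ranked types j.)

Intake rate on the current diet: R = (0.4×3 + 0.21×3.8) / (1 + 0.4×4.8 + 0.21×1.2) = 1.998/3.172 = 0.6299 J/s.
Profitability of B: 1/5.7 = 0.1754 J/s.
Since 0.1754 < R, time spent handling B is better spent searching.

No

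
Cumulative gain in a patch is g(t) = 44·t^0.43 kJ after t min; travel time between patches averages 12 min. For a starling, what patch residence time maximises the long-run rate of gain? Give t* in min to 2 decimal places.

9.05 min

By the marginal value theorem, leave when the instantaneous gain rate g'(t) equals the habitat-wide average g(t)/(T + t).
g'(t) = 0.43·44·t^-0.57. Setting 0.43·44·t^-0.57 = 44·t^0.43/(12+t) gives 0.43(12+t) = t, so 0.57·t = 0.43×12.
t* = 0.43×12/0.57 = 9.053 min.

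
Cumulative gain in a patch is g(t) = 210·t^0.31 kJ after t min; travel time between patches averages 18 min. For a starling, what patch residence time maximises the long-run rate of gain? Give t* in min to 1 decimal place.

8.1 min

By the marginal value theorem, leave when the instantaneous gain rate g'(t) equals the habitat-wide average g(t)/(T + t).
g'(t) = 0.31·210·t^-0.69. Setting 0.31·210·t^-0.69 = 210·t^0.31/(18+t) gives 0.31(18+t) = t, so 0.69·t = 0.31×18.
t* = 0.31×18/0.69 = 8.087 min.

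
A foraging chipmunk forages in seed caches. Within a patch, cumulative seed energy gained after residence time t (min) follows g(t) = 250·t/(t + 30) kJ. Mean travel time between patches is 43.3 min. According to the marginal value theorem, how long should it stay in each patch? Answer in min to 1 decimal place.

36.0 min

Maximise g(t)/(T+t): set derivative to zero → g'(t)(T+t) = g(t).
g'(t) = 250·30/(t + 30)². Setting 250·30/(t+30)² = 250t/[(t+30)(43.3+t)] gives 30(43.3+t) = t(t+30), so t² = 30×43.3 = 1299.
t* = √1299 = 36.04 min.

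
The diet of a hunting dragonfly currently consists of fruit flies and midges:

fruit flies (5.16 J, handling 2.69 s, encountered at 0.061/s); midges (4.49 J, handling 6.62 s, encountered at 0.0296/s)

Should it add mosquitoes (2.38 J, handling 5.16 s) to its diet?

On fruit flies and midges alone, R = ΣλE/(1+Σλh) = 0.4477/1.36 = 0.3292 J/s.
mosquitoes: E/h = 2.38/5.16 = 0.4612 J/s.
0.4612 > 0.3292, so adding mosquitoes raises the average — include it.

Yes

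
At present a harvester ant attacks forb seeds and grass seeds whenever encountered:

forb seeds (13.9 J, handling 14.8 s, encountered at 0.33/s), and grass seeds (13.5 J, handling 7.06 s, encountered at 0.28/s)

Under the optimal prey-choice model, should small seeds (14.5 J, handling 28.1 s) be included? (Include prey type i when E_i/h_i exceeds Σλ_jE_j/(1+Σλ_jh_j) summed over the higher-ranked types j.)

On forb seeds and grass seeds alone, R = ΣλE/(1+Σλh) = 8.367/7.861 = 1.064 J/s.
Profitability of small seeds: 14.5/28.1 = 0.516 J/s.
Since 0.516 < R, time spent handling small seeds is better spent searching.

No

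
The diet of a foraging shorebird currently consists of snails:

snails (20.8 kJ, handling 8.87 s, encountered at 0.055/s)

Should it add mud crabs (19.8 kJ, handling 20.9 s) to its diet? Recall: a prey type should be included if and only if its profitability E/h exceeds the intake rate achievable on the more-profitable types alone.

Intake rate on the current diet: R = (0.055×20.8) / (1 + 0.055×8.87) = 1.144/1.488 = 0.7689 kJ/s.
Profitability of mud crabs: 19.8/20.9 = 0.9474 kJ/s.
Since 0.9474 > R, including mud crabs increases the long-run rate.

Yes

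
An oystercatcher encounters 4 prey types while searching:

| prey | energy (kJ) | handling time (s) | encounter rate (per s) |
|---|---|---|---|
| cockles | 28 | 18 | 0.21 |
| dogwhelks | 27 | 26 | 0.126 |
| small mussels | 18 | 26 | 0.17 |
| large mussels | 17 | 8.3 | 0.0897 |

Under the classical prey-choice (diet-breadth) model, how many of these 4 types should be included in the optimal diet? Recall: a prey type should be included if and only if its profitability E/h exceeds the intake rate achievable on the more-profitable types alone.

Rank by E/h (kJ/s): large mussels 2.05, cockles 1.56, dogwhelks 1.04, small mussels 0.692. Include each in turn until the next type's E/h falls below the running intake rate.
Rate on top 1: 0.8741. cockles: 1.56 > 0.8741 → include.
Rate on top 2: 1.34. dogwhelks: 1.04 < 1.34 → exclude; stop.
Optimal diet: large mussels, cockles — 2 of 4 types.

2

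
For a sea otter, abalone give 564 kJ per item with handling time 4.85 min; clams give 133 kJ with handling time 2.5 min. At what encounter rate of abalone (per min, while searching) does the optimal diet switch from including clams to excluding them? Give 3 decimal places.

Drop clams once their profitability E₂/h₂ falls below the rate achievable on abalone alone: E₂/h₂ = λE₁/(1 + λh₁).
Solve for λ: λE₁h₂ = E₂(1 + λh₁) → λ(E₁h₂ − E₂h₁) = E₂ → λ = E₂/(E₁h₂ − E₂h₁).
λ = 133/(564×2.5 − 133×4.85) = 133/765 = 0.1739 per min.

0.174 per min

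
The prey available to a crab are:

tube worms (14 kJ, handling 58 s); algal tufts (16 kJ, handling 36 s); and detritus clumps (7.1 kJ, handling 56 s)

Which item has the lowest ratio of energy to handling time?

detritus clumps

Profitability E/h (kJ/s): tube worms = 14/58 = 0.241, algal tufts = 16/36 = 0.444, detritus clumps = 7.1/56 = 0.127.
Ranked: algal tufts > tube worms > detritus clumps.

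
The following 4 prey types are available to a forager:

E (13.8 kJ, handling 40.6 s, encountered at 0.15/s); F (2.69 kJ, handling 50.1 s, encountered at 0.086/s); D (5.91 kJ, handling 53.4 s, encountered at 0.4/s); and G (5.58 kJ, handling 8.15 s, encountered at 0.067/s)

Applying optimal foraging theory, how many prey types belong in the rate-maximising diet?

2

Profitabilities (E/h, kJ/s): G 0.685, E 0.34, D 0.111, F 0.0537. Add prey in this order while the next type's profitability exceeds the intake rate on those already taken.
Rate on top 1: 0.2418. E: 0.34 > 0.2418 → include.
Rate on top 2: 0.32. D: 0.111 < 0.32 → exclude; stop.
Optimal diet: G, E — 2 of 4 types.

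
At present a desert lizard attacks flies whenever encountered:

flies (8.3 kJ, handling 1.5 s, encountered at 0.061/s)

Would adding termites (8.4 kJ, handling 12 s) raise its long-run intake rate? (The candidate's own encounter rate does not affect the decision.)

Yes

Current rate: (0.061×8.3)/(1 + 0.061×1.5) = 0.4639 kJ/s.
termites: E/h = 8.4/12 = 0.7 kJ/s.
0.7 > 0.4639, so adding termites raises the average — include it.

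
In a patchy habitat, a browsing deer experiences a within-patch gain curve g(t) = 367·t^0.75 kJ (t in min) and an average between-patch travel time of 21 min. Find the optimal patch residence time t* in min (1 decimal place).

Optimal t* satisfies g'(t*) = g(t*)/(T + t*).
g'(t) = 0.75·367·t^-0.25. Setting 0.75·367·t^-0.25 = 367·t^0.75/(21+t) gives 0.75(21+t) = t, so 0.25·t = 0.75×21.
t* = 0.75×21/0.25 = 63 min.

63.0 min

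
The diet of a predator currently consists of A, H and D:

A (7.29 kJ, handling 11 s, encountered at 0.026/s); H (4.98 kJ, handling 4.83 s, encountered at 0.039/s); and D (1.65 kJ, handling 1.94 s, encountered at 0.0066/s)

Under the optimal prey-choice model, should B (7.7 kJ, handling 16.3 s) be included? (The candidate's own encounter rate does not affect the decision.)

On A, H and D alone, R = ΣλE/(1+Σλh) = 0.3947/1.487 = 0.2654 kJ/s.
Profitability of B: 7.7/16.3 = 0.4724 kJ/s.
0.4724 > 0.2654, so adding B raises the average — include it.

Yes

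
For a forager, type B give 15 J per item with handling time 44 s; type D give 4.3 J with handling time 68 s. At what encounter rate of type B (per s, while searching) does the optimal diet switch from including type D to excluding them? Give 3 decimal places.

0.005 per s

Drop type D once their profitability E₂/h₂ falls below the rate achievable on type B alone: E₂/h₂ = λE₁/(1 + λh₁).
Solve for λ: λE₁h₂ = E₂(1 + λh₁) → λ(E₁h₂ − E₂h₁) = E₂ → λ = E₂/(E₁h₂ − E₂h₁).
λ = 4.3/(15×68 − 4.3×44) = 4.3/830.8 = 0.005176 per s.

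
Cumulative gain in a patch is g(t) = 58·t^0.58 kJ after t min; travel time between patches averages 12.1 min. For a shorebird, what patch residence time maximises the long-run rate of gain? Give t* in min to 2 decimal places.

16.71 min

Optimal t* satisfies g'(t*) = g(t*)/(T + t*).
g'(t) = 0.58·58·t^-0.42. Setting 0.58·58·t^-0.42 = 58·t^0.58/(12.1+t) gives 0.58(12.1+t) = t, so 0.42·t = 0.58×12.1.
t* = 0.58×12.1/0.42 = 16.71 min.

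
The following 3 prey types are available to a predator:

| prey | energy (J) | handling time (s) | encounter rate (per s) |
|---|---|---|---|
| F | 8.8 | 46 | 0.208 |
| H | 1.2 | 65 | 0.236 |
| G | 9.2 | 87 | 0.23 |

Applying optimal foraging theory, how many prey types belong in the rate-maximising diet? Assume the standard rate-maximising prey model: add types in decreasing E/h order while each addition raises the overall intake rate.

E/h in descending order: F 0.191, G 0.106, H 0.0185 J/s. The optimal diet is the largest prefix of this list for which every included type satisfies E_i/h_i > R on the types above it.
Rate on top 1: 0.1732. G: 0.106 < 0.1732 → exclude; stop.
Optimal diet: F — 1 of 3 types.

1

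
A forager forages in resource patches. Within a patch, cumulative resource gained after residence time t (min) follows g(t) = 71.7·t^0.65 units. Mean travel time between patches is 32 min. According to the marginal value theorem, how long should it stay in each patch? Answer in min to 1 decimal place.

59.4 min

Maximise g(t)/(T+t): set derivative to zero → g'(t)(T+t) = g(t).
g'(t) = 0.65·71.7·t^-0.35. Setting 0.65·71.7·t^-0.35 = 71.7·t^0.65/(32+t) gives 0.65(32+t) = t, so 0.35·t = 0.65×32.
t* = 0.65×32/0.35 = 59.43 min.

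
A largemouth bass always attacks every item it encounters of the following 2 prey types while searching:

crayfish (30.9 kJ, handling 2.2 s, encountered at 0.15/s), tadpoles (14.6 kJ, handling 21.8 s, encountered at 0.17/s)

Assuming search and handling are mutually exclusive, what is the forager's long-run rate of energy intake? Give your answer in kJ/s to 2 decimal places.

1.41 kJ/s

R = Σλ_iE_i / (1 + Σλ_ih_i)
Numerator: 0.15×30.9 + 0.17×14.6 = 7.117
Denominator: 1 + 0.15×2.2 + 0.17×21.8 = 5.036
R = 7.117/5.036 = 1.413 kJ/s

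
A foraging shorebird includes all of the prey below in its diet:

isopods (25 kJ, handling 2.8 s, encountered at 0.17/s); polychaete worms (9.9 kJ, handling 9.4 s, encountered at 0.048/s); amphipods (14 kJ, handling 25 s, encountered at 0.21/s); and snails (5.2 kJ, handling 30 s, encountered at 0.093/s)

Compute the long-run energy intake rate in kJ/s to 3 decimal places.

R = Σλ_iE_i / (1 + Σλ_ih_i)
Numerator: 0.17×25 + 0.048×9.9 + 0.21×14 + 0.093×5.2 = 8.149
Denominator: 1 + 0.17×2.8 + 0.048×9.4 + 0.21×25 + 0.093×30 = 9.967
R = 8.149/9.967 = 0.8176 kJ/s

0.818 kJ/s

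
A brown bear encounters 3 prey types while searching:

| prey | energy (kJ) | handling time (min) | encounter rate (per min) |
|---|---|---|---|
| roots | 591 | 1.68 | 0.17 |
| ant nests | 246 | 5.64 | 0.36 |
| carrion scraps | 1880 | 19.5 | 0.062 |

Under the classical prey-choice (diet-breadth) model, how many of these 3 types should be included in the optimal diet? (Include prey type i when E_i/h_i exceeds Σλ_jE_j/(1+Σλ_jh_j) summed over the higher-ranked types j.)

2

E/h in descending order: roots 352, carrion scraps 96.4, ant nests 43.6 kJ/min. The optimal diet is the largest prefix of this list for which every included type satisfies E_i/h_i > R on the types above it.
Rate on top 1: 78.15. carrion scraps: 96.4 > 78.15 → include.
Rate on top 2: 87. ant nests: 43.6 < 87 → exclude; stop.
Optimal diet: roots, carrion scraps — 2 of 3 types.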